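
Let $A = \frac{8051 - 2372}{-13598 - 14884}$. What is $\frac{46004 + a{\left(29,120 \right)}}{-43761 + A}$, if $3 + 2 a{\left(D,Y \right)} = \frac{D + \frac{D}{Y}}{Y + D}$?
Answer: $- \frac{7809066159023}{7428582626760} \approx -1.0512$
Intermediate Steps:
$a{\left(D,Y \right)} = - \frac{3}{2} + \frac{D + \frac{D}{Y}}{2 \left(D + Y\right)}$ ($a{\left(D,Y \right)} = - \frac{3}{2} + \frac{\left(D + \frac{D}{Y}\right) \frac{1}{Y + D}}{2} = - \frac{3}{2} + \frac{\left(D + \frac{D}{Y}\right) \frac{1}{D + Y}}{2} = - \frac{3}{2} + \frac{\frac{1}{D + Y} \left(D + \frac{D}{Y}\right)}{2} = - \frac{3}{2} + \frac{D + \frac{D}{Y}}{2 \left(D + Y\right)}$)
$A = - \frac{1893}{9494}$ ($A = \frac{5679}{-28482} = 5679 \left(- \frac{1}{28482}\right) = - \frac{1893}{9494} \approx -0.19939$)
$\frac{46004 + a{\left(29,120 \right)}}{-43761 + A} = \frac{46004 + \frac{29 - 3 \cdot 120^{2} - 58 \cdot 120}{2 \cdot 120 \left(29 + 120\right)}}{-43761 - \frac{1893}{9494}} = \frac{46004 + \frac{1}{2} \cdot \frac{1}{120} \cdot \frac{1}{149} \left(29 - 43200 - 6960\right)}{- \frac{415468827}{9494}} = \left(46004 + \frac{1}{2} \cdot \frac{1}{120} \cdot \frac{1}{149} \left(29 - 43200 - 6960\right)\right) \left(- \frac{9494}{415468827}\right) = \left(46004 + \frac{1}{2} \cdot \frac{1}{120} \cdot \frac{1}{149} \left(-50131\right)\right) \left(- \frac{9494}{415468827}\right) = \left(46004 - \frac{50131}{35760}\right) \left(- \frac{9494}{415468827}\right) = \frac{1645052909}{35760} \left(- \frac{9494}{415468827}\right) = - \frac{7809066159023}{7428582626760}$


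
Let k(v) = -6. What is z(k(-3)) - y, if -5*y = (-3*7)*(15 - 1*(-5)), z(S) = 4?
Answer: -80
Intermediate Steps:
y = 84 (y = -(-3*7)*(15 - 1*(-5))/5 = -(-21)*(15 + 5)/5 = -(-21)*20/5 = -⅕*(-420) = 84)
z(k(-3)) - y = 4 - 1*84 = 4 - 84 = -80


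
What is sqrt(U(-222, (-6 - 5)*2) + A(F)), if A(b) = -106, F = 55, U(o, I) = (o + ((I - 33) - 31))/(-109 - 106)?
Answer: 3*I*sqrt(537070)/215 ≈ 10.226*I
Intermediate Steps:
U(o, I) = 64/215 - I/215 - o/215 (U(o, I) = (o + ((-33 + I) - 31))/(-215) = (o + (-64 + I))*(-1/215) = (-64 + I + o)*(-1/215) = 64/215 - I/215 - o/215)
sqrt(U(-222, (-6 - 5)*2) + A(F)) = sqrt((64/215 - (-6 - 5)*2/215 - 1/215*(-222)) - 106) = sqrt((64/215 - (-11)*2/215 + 222/215) - 106) = sqrt((64/215 - 1/215*(-22) + 222/215) - 106) = sqrt((64/215 + 22/215 + 222/215) - 106) = sqrt(308/215 - 106) = sqrt(-22482/215) = 3*I*sqrt(537070)/215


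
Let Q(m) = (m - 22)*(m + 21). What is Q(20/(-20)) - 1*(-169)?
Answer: -291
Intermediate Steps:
Q(m) = (-22 + m)*(21 + m)
Q(20/(-20)) - 1*(-169) = (-462 + (20/(-20))**2 - 20/(-20)) - 1*(-169) = (-462 + (20*(-1/20))**2 - 20*(-1)/20) + 169 = (-462 + (-1)**2 - 1*(-1)) + 169 = (-462 + 1 + 1) + 169 = -460 + 169 = -291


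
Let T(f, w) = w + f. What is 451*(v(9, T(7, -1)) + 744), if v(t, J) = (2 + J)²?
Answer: 364408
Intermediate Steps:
T(f, w) = f + w
451*(v(9, T(7, -1)) + 744) = 451*((2 + (7 - 1))² + 744) = 451*((2 + 6)² + 744) = 451*(8² + 744) = 451*(64 + 744) = 451*808 = 364408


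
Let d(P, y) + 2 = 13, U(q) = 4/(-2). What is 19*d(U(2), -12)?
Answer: 209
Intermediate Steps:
U(q) = -2 (U(q) = 4*(-½) = -2)
d(P, y) = 11 (d(P, y) = -2 + 13 = 11)
19*d(U(2), -12) = 19*11 = 209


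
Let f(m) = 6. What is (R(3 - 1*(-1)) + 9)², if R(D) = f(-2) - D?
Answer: 121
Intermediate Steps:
R(D) = 6 - D
(R(3 - 1*(-1)) + 9)² = ((6 - (3 - 1*(-1))) + 9)² = ((6 - (3 + 1)) + 9)² = ((6 - 1*4) + 9)² = ((6 - 4) + 9)² = (2 + 9)² = 11² = 121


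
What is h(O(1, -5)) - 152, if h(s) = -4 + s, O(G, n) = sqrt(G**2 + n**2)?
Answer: -156 + sqrt(26) ≈ -150.90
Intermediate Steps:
h(O(1, -5)) - 152 = (-4 + sqrt(1**2 + (-5)**2)) - 152 = (-4 + sqrt(1 + 25)) - 152 = (-4 + sqrt(26)) - 152 = -156 + sqrt(26)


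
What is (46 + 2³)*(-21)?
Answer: -1134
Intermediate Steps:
(46 + 2³)*(-21) = (46 + 8)*(-21) = 54*(-21) = -1134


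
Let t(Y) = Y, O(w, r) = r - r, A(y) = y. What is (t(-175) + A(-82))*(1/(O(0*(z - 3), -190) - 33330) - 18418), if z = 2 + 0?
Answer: 157765088837/33330 ≈ 4.7334e+6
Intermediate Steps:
z = 2
O(w, r) = 0
(t(-175) + A(-82))*(1/(O(0*(z - 3), -190) - 33330) - 18418) = (-175 - 82)*(1/(0 - 33330) - 18418) = -257*(1/(-33330) - 18418) = -257*(-1/33330 - 18418) = -257*(-613871941/33330) = 157765088837/33330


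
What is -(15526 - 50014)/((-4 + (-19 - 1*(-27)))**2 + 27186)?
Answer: 17244/13601 ≈ 1.2678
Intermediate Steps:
-(15526 - 50014)/((-4 + (-19 - 1*(-27)))**2 + 27186) = -(-34488)/((-4 + (-19 + 27))**2 + 27186) = -(-34488)/((-4 + 8)**2 + 27186) = -(-34488)/(4**2 + 27186) = -(-34488)/(16 + 27186) = -(-34488)/27202 = -1*(-17244/13601) = 17244/13601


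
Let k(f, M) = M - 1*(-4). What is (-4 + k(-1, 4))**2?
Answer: 16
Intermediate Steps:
k(f, M) = 4 + M (k(f, M) = M + 4 = 4 + M)
(-4 + k(-1, 4))**2 = (-4 + (4 + 4))**2 = (-4 + 8)**2 = 4**2 = 16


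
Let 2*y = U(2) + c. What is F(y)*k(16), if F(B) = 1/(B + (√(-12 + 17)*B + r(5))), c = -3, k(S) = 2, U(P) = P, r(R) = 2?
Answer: 3 + √5 ≈ 5.2361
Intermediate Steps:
y = -½ (y = (2 - 3)/2 = (½)*(-1) = -½ ≈ -0.50000)
F(B) = 1/(2 + B + B*√5) (F(B) = 1/(B + (√(-12 + 17)*B + 2)) = 1/(B + (√5*B + 2)) = 1/(B + (B*√5 + 2)) = 1/(B + (2 + B*√5)) = 1/(2 + B + B*√5))
F(y)*k(16) = 2/(2 - ½ - √5/2) = 2/(3/2 - √5/2)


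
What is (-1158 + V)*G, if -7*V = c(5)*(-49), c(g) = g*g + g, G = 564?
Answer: -534672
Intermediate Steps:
c(g) = g + g**2 (c(g) = g**2 + g = g + g**2)
V = 210 (V = -5*(1 + 5)*(-49)/7 = -5*6*(-49)/7 = -30*(-49)/7 = -1/7*(-1470) = 210)
(-1158 + V)*G = (-1158 + 210)*564 = -948*564 = -534672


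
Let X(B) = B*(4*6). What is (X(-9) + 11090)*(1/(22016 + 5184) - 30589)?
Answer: -4523697084163/13600 ≈ -3.3262e+8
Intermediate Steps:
X(B) = 24*B (X(B) = B*24 = 24*B)
(X(-9) + 11090)*(1/(22016 + 5184) - 30589) = (24*(-9) + 11090)*(1/(22016 + 5184) - 30589) = (-216 + 11090)*(1/27200 - 30589) = 10874*(1/27200 - 30589) = 10874*(-832020799/27200) = -4523697084163/13600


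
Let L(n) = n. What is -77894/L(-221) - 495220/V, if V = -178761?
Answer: 75047342/211263 ≈ 355.23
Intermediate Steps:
-77894/L(-221) - 495220/V = -77894/(-221) - 495220/(-178761) = -77894*(-1/221) - 495220*(-1/178761) = 4582/13 + 45020/16251 = 75047342/211263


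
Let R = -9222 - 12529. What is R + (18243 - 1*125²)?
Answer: -19133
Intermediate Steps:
R = -21751
R + (18243 - 1*125²) = -21751 + (18243 - 1*125²) = -21751 + (18243 - 1*15625) = -21751 + (18243 - 15625) = -21751 + 2618 = -19133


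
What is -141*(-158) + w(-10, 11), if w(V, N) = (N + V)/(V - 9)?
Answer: 423281/19 ≈ 22278.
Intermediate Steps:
w(V, N) = (N + V)/(-9 + V)
-141*(-158) + w(-10, 11) = -141*(-158) + (11 - 10)/(-9 - 10) = 22278 + 1/(-19) = 22278 - 1/19*1 = 22278 - 1/19 = 423281/19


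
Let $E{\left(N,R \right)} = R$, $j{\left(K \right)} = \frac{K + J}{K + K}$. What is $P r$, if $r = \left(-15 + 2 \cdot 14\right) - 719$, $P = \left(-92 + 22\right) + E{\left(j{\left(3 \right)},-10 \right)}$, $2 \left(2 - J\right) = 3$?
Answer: $56480$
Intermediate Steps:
$J = \frac{1}{2}$ ($J = 2 - \frac{3}{2} = \frac{1}{2} \approx 0.5$)
$j{\left(K \right)} = \frac{\frac{1}{2} + K}{2 K}$ ($j{\left(K \right)} = \frac{K + \frac{1}{2}}{K + K} = \frac{\frac{1}{2} + K}{2 K}$)
$P = -80$ ($P = \left(-92 + 22\right) - 10 = -70 - 10 = -80$)
$r = -706$ ($r = \left(-15 + 28\right) - 719 = 13 - 719 = -706$)
$P r = \left(-80\right) \left(-706\right) = 56480$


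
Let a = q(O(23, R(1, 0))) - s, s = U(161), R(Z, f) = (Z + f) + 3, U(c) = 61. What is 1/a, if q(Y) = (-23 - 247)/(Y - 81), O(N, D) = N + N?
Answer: -7/373 ≈ -0.018767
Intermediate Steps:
R(Z, f) = 3 + Z + f
O(N, D) = 2*N
q(Y) = -270/(-81 + Y)
s = 61
a = -373/7 (a = -270/(-81 + 2*23) - 1*61 = -270/(-81 + 46) - 61 = -270/(-35) - 61 = -270*(-1/35) - 61 = 54/7 - 61 = -373/7 ≈ -53.286)
1/a = 1/(-373/7) = -7/373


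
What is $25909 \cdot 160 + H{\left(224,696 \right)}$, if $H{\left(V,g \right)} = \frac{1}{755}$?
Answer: $\frac{3129807201}{755} \approx 4.1454 \cdot 10^{6}$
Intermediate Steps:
$H{\left(V,g \right)} = \frac{1}{755}$
$25909 \cdot 160 + H{\left(224,696 \right)} = 25909 \cdot 160 + \frac{1}{755} = 4145440 + \frac{1}{755} = \frac{3129807201}{755}$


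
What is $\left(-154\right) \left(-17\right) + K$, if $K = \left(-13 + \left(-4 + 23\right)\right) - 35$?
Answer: $2589$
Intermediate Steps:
$K = -29$ ($K = \left(-13 + 19\right) - 35 = 6 - 35 = -29$)
$\left(-154\right) \left(-17\right) + K = \left(-154\right) \left(-17\right) - 29 = 2618 - 29 = 2589$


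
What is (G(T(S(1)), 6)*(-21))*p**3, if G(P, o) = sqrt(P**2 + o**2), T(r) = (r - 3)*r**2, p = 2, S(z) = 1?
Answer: -336*sqrt(10) ≈ -1062.5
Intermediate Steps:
T(r) = r**2*(-3 + r) (T(r) = (-3 + r)*r**2 = r**2*(-3 + r))
(G(T(S(1)), 6)*(-21))*p**3 = (sqrt((1**2*(-3 + 1))**2 + 6**2)*(-21))*2**3 = (sqrt((1*(-2))**2 + 36)*(-21))*8 = (sqrt((-2)**2 + 36)*(-21))*8 = (sqrt(4 + 36)*(-21))*8 = (sqrt(40)*(-21))*8 = ((2*sqrt(10))*(-21))*8 = -42*sqrt(10)*8 = -336*sqrt(10)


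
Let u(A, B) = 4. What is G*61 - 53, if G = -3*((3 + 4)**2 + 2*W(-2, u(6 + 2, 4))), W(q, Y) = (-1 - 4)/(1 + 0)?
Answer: -7190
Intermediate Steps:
W(q, Y) = -5 (W(q, Y) = -5/1 = -5*1 = -5)
G = -117 (G = -3*((3 + 4)**2 + 2*(-5)) = -3*(7**2 - 10) = -3*(49 - 10) = -3*39 = -117)
G*61 - 53 = -117*61 - 53 = -7137 - 53 = -7190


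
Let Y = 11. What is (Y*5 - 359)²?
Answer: 92416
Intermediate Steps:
(Y*5 - 359)² = (11*5 - 359)² = (55 - 359)² = (-304)² = 92416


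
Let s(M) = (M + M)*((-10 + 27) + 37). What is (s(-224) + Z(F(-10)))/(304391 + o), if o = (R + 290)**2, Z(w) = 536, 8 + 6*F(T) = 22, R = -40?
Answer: -23656/366891 ≈ -0.064477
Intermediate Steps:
F(T) = 7/3 (F(T) = -4/3 + (1/6)*22 = -4/3 + 11/3 = 7/3)
s(M) = 108*M (s(M) = (2*M)*(17 + 37) = (2*M)*54 = 108*M)
o = 62500 (o = (-40 + 290)**2 = 250**2 = 62500)
(s(-224) + Z(F(-10)))/(304391 + o) = (108*(-224) + 536)/(304391 + 62500) = (-24192 + 536)/366891 = -23656*1/366891 = -23656/366891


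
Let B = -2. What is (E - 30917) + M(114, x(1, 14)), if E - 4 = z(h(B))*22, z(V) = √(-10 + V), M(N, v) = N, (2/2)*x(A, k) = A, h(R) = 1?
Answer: -30799 + 66*I ≈ -30799.0 + 66.0*I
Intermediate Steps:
x(A, k) = A
E = 4 + 66*I (E = 4 + √(-10 + 1)*22 = 4 + √(-9)*22 = 4 + (3*I)*22 = 4 + 66*I ≈ 4.0 + 66.0*I)
(E - 30917) + M(114, x(1, 14)) = ((4 + 66*I) - 30917) + 114 = (-30913 + 66*I) + 114 = -30799 + 66*I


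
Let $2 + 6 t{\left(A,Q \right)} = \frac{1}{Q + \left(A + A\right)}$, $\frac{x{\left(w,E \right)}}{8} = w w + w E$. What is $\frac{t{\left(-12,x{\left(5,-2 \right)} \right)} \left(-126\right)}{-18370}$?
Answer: $- \frac{1337}{587840} \approx -0.0022744$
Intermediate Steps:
$x{\left(w,E \right)} = 8 w^{2} + 8 E w$ ($x{\left(w,E \right)} = 8 \left(w w + w E\right) = 8 \left(w^{2} + E w\right) = 8 w^{2} + 8 E w$)
$t{\left(A,Q \right)} = - \frac{1}{3} + \frac{1}{6 \left(Q + 2 A\right)}$ ($t{\left(A,Q \right)} = - \frac{1}{3} + \frac{1}{6 \left(Q + \left(A + A\right)\right)} = - \frac{1}{3} + \frac{1}{6 \left(Q + 2 A\right)}$)
$\frac{t{\left(-12,x{\left(5,-2 \right)} \right)} \left(-126\right)}{-18370} = \frac{\frac{1 - -48 - 2 \cdot 8 \cdot 5 \left(-2 + 5\right)}{6 \left(8 \cdot 5 \left(-2 + 5\right) + 2 \left(-12\right)\right)} \left(-126\right)}{-18370} = \frac{1 + 48 - 2 \cdot 8 \cdot 5 \cdot 3}{6 \left(8 \cdot 5 \cdot 3 - 24\right)} \left(-126\right) \left(- \frac{1}{18370}\right) = \frac{1 + 48 - 240}{6 \left(120 - 24\right)} \left(-126\right) \left(- \frac{1}{18370}\right) = \frac{1 + 48 - 240}{6 \cdot 96} \left(-126\right) \left(- \frac{1}{18370}\right) = \frac{1}{6} \cdot \frac{1}{96} \left(-191\right) \left(-126\right) \left(- \frac{1}{18370}\right) = \left(- \frac{191}{576}\right) \left(-126\right) \left(- \frac{1}{18370}\right) = \frac{1337}{32} \left(- \frac{1}{18370}\right) = - \frac{1337}{587840}$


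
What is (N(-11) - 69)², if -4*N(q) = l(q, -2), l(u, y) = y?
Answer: 18769/4 ≈ 4692.3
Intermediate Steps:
N(q) = ½ (N(q) = -¼*(-2) = ½)
(N(-11) - 69)² = (½ - 69)² = (-137/2)² = 18769/4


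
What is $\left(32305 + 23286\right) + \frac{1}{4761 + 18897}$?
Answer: $\frac{1315171879}{23658} \approx 55591.0$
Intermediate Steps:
$\left(32305 + 23286\right) + \frac{1}{4761 + 18897} = 55591 + \frac{1}{23658} = \frac{1315171879}{23658}$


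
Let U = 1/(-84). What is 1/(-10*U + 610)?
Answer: 42/25625 ≈ 0.0016390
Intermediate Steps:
U = -1/84 ≈ -0.011905
1/(-10*U + 610) = 1/(-10*(-1/84) + 610) = 1/(5/42 + 610) = 1/(25625/42) = 42/25625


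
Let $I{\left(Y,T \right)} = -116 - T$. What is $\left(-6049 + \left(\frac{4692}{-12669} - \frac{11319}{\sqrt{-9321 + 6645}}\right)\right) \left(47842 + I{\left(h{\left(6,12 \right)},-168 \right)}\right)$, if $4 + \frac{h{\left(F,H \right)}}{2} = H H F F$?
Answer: $- \frac{1223523639954}{4223} + \frac{90352031 i \sqrt{669}}{223} \approx -2.8973 \cdot 10^{8} + 1.048 \cdot 10^{7} i$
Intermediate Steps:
$h{\left(F,H \right)} = -8 + 2 F^{2} H^{2}$ ($h{\left(F,H \right)} = -8 + 2 H H F F = -8 + 2 H F H F = -8 + 2 F H^{2} F = -8 + 2 F^{2} H^{2}$)
$\left(-6049 + \left(\frac{4692}{-12669} - \frac{11319}{\sqrt{-9321 + 6645}}\right)\right) \left(47842 + I{\left(h{\left(6,12 \right)},-168 \right)}\right) = \left(-6049 + \left(\frac{4692}{-12669} - \frac{11319}{\sqrt{-9321 + 6645}}\right)\right) \left(47842 - -52\right) = \left(-6049 + \left(4692 \left(- \frac{1}{12669}\right) - \frac{11319}{\sqrt{-2676}}\right)\right) \left(47842 + \left(-116 + 168\right)\right) = \left(-6049 - \left(\frac{1564}{4223} + \frac{11319}{2 i \sqrt{669}}\right)\right) \left(47842 + 52\right) = \left(-6049 - \left(\frac{1564}{4223} + 11319 \left(- \frac{i \sqrt{669}}{1338}\right)\right)\right) 47894 = \left(-6049 - \left(\frac{1564}{4223} - \frac{3773 i \sqrt{669}}{446}\right)\right) 47894 = \left(- \frac{25546491}{4223} + \frac{3773 i \sqrt{669}}{446}\right) 47894 = - \frac{1223523639954}{4223} + \frac{90352031 i \sqrt{669}}{223}$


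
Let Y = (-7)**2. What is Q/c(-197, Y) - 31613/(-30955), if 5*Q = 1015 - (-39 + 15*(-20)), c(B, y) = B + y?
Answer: -370389/458134 ≈ -0.80847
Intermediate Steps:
Y = 49
Q = 1354/5 (Q = (1015 - (-39 + 15*(-20)))/5 = (1015 - (-39 - 300))/5 = (1015 - 1*(-339))/5 = (1015 + 339)/5 = (1/5)*1354 = 1354/5 ≈ 270.80)
Q/c(-197, Y) - 31613/(-30955) = 1354/(5*(-197 + 49)) - 31613/(-30955) = (1354/5)/(-148) - 31613*(-1/30955) = (1354/5)*(-1/148) + 31613/30955 = -677/370 + 31613/30955 = -370389/458134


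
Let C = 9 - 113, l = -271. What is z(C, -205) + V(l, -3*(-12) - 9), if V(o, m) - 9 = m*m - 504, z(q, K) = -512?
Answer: -278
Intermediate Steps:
C = -104
V(o, m) = -495 + m² (V(o, m) = 9 + (m*m - 504) = 9 + (m² - 504) = 9 + (-504 + m²) = -495 + m²)
z(C, -205) + V(l, -3*(-12) - 9) = -512 + (-495 + (-3*(-12) - 9)²) = -512 + (-495 + (36 - 9)²) = -512 + (-495 + 27²) = -512 + (-495 + 729) = -512 + 234 = -278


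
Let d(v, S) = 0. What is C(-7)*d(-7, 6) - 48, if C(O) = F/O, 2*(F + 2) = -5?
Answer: -48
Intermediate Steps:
F = -9/2 (F = -2 + (½)*(-5) = -2 - 5/2 = -9/2 ≈ -4.5000)
C(O) = -9/(2*O)
C(-7)*d(-7, 6) - 48 = -9/2/(-7)*0 - 48 = -9/2*(-⅐)*0 - 48 = (9/14)*0 - 48 = 0 - 48 = -48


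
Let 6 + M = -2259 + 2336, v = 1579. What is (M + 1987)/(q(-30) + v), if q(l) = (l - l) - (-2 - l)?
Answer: 686/517 ≈ 1.3269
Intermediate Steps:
q(l) = 2 + l (q(l) = 0 + (2 + l) = 2 + l)
M = 71 (M = -6 + (-2259 + 2336) = -6 + 77 = 71)
(M + 1987)/(q(-30) + v) = (71 + 1987)/((2 - 30) + 1579) = 2058/(-28 + 1579) = 2058/1551 = 2058*(1/1551) = 686/517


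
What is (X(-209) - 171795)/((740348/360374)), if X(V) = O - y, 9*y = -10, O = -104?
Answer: -39823412021/475938 ≈ -83674.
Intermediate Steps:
y = -10/9 (y = (⅑)*(-10) = -10/9 ≈ -1.1111)
X(V) = -926/9 (X(V) = -104 - 1*(-10/9) = -104 + 10/9 = -926/9)
(X(-209) - 171795)/((740348/360374)) = (-926/9 - 171795)/((740348/360374)) = -1547081/(9*(740348*(1/360374))) = -1547081/(9*52882/25741) = -1547081/9*25741/52882 = -39823412021/475938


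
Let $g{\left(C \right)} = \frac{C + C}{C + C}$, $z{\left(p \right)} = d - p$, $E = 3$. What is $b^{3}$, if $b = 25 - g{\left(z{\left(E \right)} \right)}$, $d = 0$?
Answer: $13824$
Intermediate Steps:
$z{\left(p \right)} = - p$ ($z{\left(p \right)} = 0 - p = - p$)
$g{\left(C \right)} = 1$ ($g{\left(C \right)} = \frac{2 C}{2 C} = 2 C \frac{1}{2 C} = 1$)
$b = 24$ ($b = 25 - 1 = 24$)
$b^{3} = 24^{3} = 13824$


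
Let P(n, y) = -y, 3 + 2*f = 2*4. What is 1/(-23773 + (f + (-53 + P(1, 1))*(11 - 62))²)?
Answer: 4/30298077 ≈ 1.3202e-7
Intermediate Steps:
f = 5/2 (f = -3/2 + (2*4)/2 = -3/2 + (½)*8 = -3/2 + 4 = 5/2 ≈ 2.5000)
1/(-23773 + (f + (-53 + P(1, 1))*(11 - 62))²) = 1/(-23773 + (5/2 + (-53 - 1*1)*(11 - 62))²) = 1/(-23773 + (5/2 + (-53 - 1)*(-51))²) = 1/(-23773 + (5/2 - 54*(-51))²) = 1/(-23773 + (5/2 + 2754)²) = 1/(-23773 + (5513/2)²) = 1/(-23773 + 30393169/4) = 1/(30298077/4) = 4/30298077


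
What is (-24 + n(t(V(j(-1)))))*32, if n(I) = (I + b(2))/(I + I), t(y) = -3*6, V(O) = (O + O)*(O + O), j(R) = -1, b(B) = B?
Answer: -6784/9 ≈ -753.78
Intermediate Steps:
V(O) = 4*O**2 (V(O) = (2*O)*(2*O) = 4*O**2)
t(y) = -18
n(I) = (2 + I)/(2*I) (n(I) = (I + 2)/(I + I) = (2 + I)/((2*I)) = (2 + I)*(1/(2*I)) = (2 + I)/(2*I))
(-24 + n(t(V(j(-1)))))*32 = (-24 + (1/2)*(2 - 18)/(-18))*32 = (-24 + (1/2)*(-1/18)*(-16))*32 = (-24 + 4/9)*32 = -212/9*32 = -6784/9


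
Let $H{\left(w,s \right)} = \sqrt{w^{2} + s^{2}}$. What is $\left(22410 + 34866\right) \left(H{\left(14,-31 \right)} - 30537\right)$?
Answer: $-1749037212 + 57276 \sqrt{1157} \approx -1.7471 \cdot 10^{9}$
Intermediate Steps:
$H{\left(w,s \right)} = \sqrt{s^{2} + w^{2}}$
$\left(22410 + 34866\right) \left(H{\left(14,-31 \right)} - 30537\right) = \left(22410 + 34866\right) \left(\sqrt{\left(-31\right)^{2} + 14^{2}} - 30537\right) = 57276 \left(\sqrt{961 + 196} - 30537\right) = 57276 \left(\sqrt{1157} - 30537\right) = 57276 \left(-30537 + \sqrt{1157}\right) = -1749037212 + 57276 \sqrt{1157}$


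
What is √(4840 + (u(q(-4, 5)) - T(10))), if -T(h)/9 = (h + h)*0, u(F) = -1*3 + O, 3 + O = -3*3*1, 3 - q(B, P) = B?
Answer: 5*√193 ≈ 69.462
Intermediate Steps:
q(B, P) = 3 - B
O = -12 (O = -3 - 3*3*1 = -3 - 9*1 = -3 - 9 = -12)
u(F) = -15 (u(F) = -1*3 - 12 = -3 - 12 = -15)
T(h) = 0 (T(h) = -9*(h + h)*0 = -9*2*h*0 = -9*0 = 0)
√(4840 + (u(q(-4, 5)) - T(10))) = √(4840 + (-15 - 1*0)) = √(4840 + (-15 + 0)) = √(4840 - 15) = √4825 = 5*√193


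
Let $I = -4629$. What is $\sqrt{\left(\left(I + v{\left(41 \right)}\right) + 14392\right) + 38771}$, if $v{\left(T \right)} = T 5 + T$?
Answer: $6 \sqrt{1355} \approx 220.86$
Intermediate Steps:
$v{\left(T \right)} = 6 T$ ($v{\left(T \right)} = 5 T + T = 6 T$)
$\sqrt{\left(\left(I + v{\left(41 \right)}\right) + 14392\right) + 38771} = \sqrt{\left(\left(-4629 + 6 \cdot 41\right) + 14392\right) + 38771} = \sqrt{\left(\left(-4629 + 246\right) + 14392\right) + 38771} = \sqrt{\left(-4383 + 14392\right) + 38771} = \sqrt{10009 + 38771} = \sqrt{48780} = 6 \sqrt{1355}$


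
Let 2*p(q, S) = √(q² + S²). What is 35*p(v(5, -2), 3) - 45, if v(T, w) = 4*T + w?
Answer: -45 + 105*√37/2 ≈ 274.35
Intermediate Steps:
v(T, w) = w + 4*T
p(q, S) = √(S² + q²)/2 (p(q, S) = √(q² + S²)/2 = √(S² + q²)/2)
35*p(v(5, -2), 3) - 45 = 35*(√(3² + (-2 + 4*5)²)/2) - 45 = 35*(√(9 + (-2 + 20)²)/2) - 45 = 35*(√(9 + 18²)/2) - 45 = 35*(√(9 + 324)/2) - 45 = 35*(√333/2) - 45 = 35*((3*√37)/2) - 45 = 35*(3*√37/2) - 45 = 105*√37/2 - 45 = -45 + 105*√37/2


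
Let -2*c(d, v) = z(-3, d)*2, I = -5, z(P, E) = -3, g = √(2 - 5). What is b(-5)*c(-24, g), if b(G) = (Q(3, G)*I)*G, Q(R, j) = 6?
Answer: 450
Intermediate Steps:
g = I*√3 (g = √(-3) = I*√3 ≈ 1.732*I)
c(d, v) = 3 (c(d, v) = -(-3)*2/2 = -½*(-6) = 3)
b(G) = -30*G (b(G) = (6*(-5))*G = -30*G)
b(-5)*c(-24, g) = -30*(-5)*3 = 150*3 = 450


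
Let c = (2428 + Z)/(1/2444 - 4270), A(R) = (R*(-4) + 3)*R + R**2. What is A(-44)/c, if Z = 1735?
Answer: 15497280315/2543593 ≈ 6092.7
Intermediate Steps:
A(R) = R**2 + R*(3 - 4*R) (A(R) = (-4*R + 3)*R + R**2 = (3 - 4*R)*R + R**2 = R*(3 - 4*R) + R**2 = R**2 + R*(3 - 4*R))
c = -10174372/10435879 (c = (2428 + 1735)/(1/2444 - 4270) = 4163/(1/2444 - 4270) = 4163/(-10435879/2444) = 4163*(-2444/10435879) = -10174372/10435879 ≈ -0.97494)
A(-44)/c = (3*(-44)*(1 - 1*(-44)))/(-10174372/10435879) = (3*(-44)*(1 + 44))*(-10435879/10174372) = (3*(-44)*45)*(-10435879/10174372) = -5940*(-10435879/10174372) = 15497280315/2543593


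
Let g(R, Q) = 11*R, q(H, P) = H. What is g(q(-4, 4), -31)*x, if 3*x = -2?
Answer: 88/3 ≈ 29.333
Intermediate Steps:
x = -⅔ (x = (⅓)*(-2) = -⅔ ≈ -0.66667)
g(q(-4, 4), -31)*x = (11*(-4))*(-⅔) = -44*(-⅔) = 88/3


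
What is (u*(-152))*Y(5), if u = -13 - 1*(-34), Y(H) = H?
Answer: -15960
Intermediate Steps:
u = 21 (u = -13 + 34 = 21)
(u*(-152))*Y(5) = (21*(-152))*5 = -3192*5 = -15960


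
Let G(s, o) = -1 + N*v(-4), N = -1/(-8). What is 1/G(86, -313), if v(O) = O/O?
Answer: -8/7 ≈ -1.1429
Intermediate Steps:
N = 1/8 (N = -1*(-1/8) = 1/8 ≈ 0.12500)
v(O) = 1
G(s, o) = -7/8 (G(s, o) = -1 + (1/8)*1 = -1 + 1/8 = -7/8)
1/G(86, -313) = 1/(-7/8) = -8/7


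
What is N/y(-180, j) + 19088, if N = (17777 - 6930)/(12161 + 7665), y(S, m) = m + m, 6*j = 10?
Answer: 3784419421/198260 ≈ 19088.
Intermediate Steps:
j = 5/3 (j = (⅙)*10 = 5/3 ≈ 1.6667)
y(S, m) = 2*m
N = 10847/19826 ≈ 0.54711
N/y(-180, j) + 19088 = 10847/(19826*((2*(5/3)))) + 19088 = 10847/(19826*(10/3)) + 19088 = (10847/19826)*(3/10) + 19088 = 32541/198260 + 19088 = 3784419421/198260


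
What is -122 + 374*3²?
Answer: 3244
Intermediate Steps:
-122 + 374*3² = -122 + 374*9 = -122 + 3366 = 3244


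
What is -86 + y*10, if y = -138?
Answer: -1466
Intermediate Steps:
-86 + y*10 = -86 - 138*10 = -86 - 1380 = -1466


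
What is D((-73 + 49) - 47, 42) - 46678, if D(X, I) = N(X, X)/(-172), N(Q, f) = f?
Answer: -8028545/172 ≈ -46678.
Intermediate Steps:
D(X, I) = -X/172 (D(X, I) = X/(-172) = X*(-1/172) = -X/172)
D((-73 + 49) - 47, 42) - 46678 = -((-73 + 49) - 47)/172 - 46678 = -(-24 - 47)/172 - 46678 = -1/172*(-71) - 46678 = 71/172 - 46678 = -8028545/172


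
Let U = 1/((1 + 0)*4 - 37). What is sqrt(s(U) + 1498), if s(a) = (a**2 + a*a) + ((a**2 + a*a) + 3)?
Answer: sqrt(1634593)/33 ≈ 38.743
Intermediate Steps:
U = -1/33 (U = 1/(1*4 - 37) = 1/(4 - 37) = 1/(-33) = -1/33 ≈ -0.030303)
s(a) = 3 + 4*a**2 (s(a) = (a**2 + a**2) + ((a**2 + a**2) + 3) = 2*a**2 + (2*a**2 + 3) = 2*a**2 + (3 + 2*a**2) = 3 + 4*a**2)
sqrt(s(U) + 1498) = sqrt((3 + 4*(-1/33)**2) + 1498) = sqrt((3 + 4*(1/1089)) + 1498) = sqrt((3 + 4/1089) + 1498) = sqrt(3271/1089 + 1498) = sqrt(1634593/1089) = sqrt(1634593)/33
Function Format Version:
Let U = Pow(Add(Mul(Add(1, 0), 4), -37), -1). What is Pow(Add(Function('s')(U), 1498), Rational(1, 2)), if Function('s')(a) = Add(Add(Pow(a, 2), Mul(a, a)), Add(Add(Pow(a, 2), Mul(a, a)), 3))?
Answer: Mul(Rational(1, 33), Pow(1634593, Rational(1, 2))) ≈ 38.743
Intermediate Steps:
U = Rational(-1, 33) (U = Pow(Add(Mul(1, 4), -37), -1) = Pow(Add(4, -37), -1) = Pow(-33, -1) = Rational(-1, 33) ≈ -0.030303)
Function('s')(a) = Add(3, Mul(4, Pow(a, 2))) (Function('s')(a) = Add(Add(Pow(a, 2), Pow(a, 2)), Add(Add(Pow(a, 2), Pow(a, 2)), 3)) = Add(Mul(2, Pow(a, 2)), Add(Mul(2, Pow(a, 2)), 3)) = Add(Mul(2, Pow(a, 2)), Add(3, Mul(2, Pow(a, 2)))) = Add(3, Mul(4, Pow(a, 2))))
Pow(Add(Function('s')(U), 1498), Rational(1, 2)) = Pow(Add(Add(3, Mul(4, Pow(Rational(-1, 33), 2))), 1498), Rational(1, 2)) = Pow(Add(Add(3, Mul(4, Rational(1, 1089))), 1498), Rational(1, 2)) = Pow(Add(Add(3, Rational(4, 1089)), 1498), Rational(1, 2)) = Pow(Add(Rational(3271, 1089), 1498), Rational(1, 2)) = Pow(Rational(1634593, 1089), Rational(1, 2)) = Mul(Rational(1, 33), Pow(1634593, Rational(1, 2)))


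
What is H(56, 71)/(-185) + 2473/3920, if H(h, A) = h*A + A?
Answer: -3081347/145040 ≈ -21.245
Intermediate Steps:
H(h, A) = A + A*h (H(h, A) = A*h + A = A + A*h)
H(56, 71)/(-185) + 2473/3920 = (71*(1 + 56))/(-185) + 2473/3920 = (71*57)*(-1/185) + 2473*(1/3920) = 4047*(-1/185) + 2473/3920 = -4047/185 + 2473/3920 = -3081347/145040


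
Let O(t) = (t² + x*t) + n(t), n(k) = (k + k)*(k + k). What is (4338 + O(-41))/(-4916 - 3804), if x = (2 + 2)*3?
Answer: -12251/8720 ≈ -1.4049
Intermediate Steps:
n(k) = 4*k² (n(k) = (2*k)*(2*k) = 4*k²)
x = 12 (x = 4*3 = 12)
O(t) = 5*t² + 12*t (O(t) = (t² + 12*t) + 4*t² = 5*t² + 12*t)
(4338 + O(-41))/(-4916 - 3804) = (4338 - 41*(12 + 5*(-41)))/(-4916 - 3804) = (4338 - 41*(12 - 205))/(-8720) = (4338 - 41*(-193))*(-1/8720) = (4338 + 7913)*(-1/8720) = 12251*(-1/8720) = -12251/8720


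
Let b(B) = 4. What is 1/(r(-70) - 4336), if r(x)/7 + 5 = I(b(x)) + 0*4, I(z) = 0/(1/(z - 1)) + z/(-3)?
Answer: -3/13141 ≈ -0.00022829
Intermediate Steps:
I(z) = -z/3 (I(z) = 0/(1/(-1 + z)) + z*(-⅓) = 0*(-1 + z) - z/3 = 0 - z/3 = -z/3)
r(x) = -133/3 (r(x) = -35 + 7*(-⅓*4 + 0*4) = -35 + 7*(-4/3 + 0) = -35 + 7*(-4/3) = -35 - 28/3 = -133/3)
1/(r(-70) - 4336) = 1/(-133/3 - 4336) = 1/(-13141/3) = -3/13141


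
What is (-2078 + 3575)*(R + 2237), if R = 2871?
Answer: 7646676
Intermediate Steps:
(-2078 + 3575)*(R + 2237) = (-2078 + 3575)*(2871 + 2237) = 1497*5108 = 7646676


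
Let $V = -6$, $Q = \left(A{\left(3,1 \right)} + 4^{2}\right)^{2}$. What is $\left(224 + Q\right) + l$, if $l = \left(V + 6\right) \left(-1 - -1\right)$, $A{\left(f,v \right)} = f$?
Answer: $585$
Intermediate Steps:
$Q = 361$ ($Q = \left(3 + 4^{2}\right)^{2} = \left(3 + 16\right)^{2} = 19^{2} = 361$)
$l = 0$ ($l = \left(-6 + 6\right) \left(-1 - -1\right) = 0 \left(-1 + 1\right) = 0 \cdot 0 = 0$)
$\left(224 + Q\right) + l = \left(224 + 361\right) + 0 = 585 + 0 = 585$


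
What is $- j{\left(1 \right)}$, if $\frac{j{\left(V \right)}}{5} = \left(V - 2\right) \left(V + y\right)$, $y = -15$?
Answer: $-70$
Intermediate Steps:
$j{\left(V \right)} = 5 \left(-15 + V\right) \left(-2 + V\right)$ ($j{\left(V \right)} = 5 \left(V - 2\right) \left(V - 15\right) = 5 \left(-2 + V\right) \left(-15 + V\right) = 5 \left(-15 + V\right) \left(-2 + V\right)$)
$- j{\left(1 \right)} = - (150 - 85 + 5 \cdot 1^{2}) = - (150 - 85 + 5 \cdot 1) = - (150 - 85 + 5) = \left(-1\right) 70 = -70$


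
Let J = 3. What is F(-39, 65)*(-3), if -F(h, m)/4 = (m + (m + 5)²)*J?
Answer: 178740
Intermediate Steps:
F(h, m) = -12*m - 12*(5 + m)² (F(h, m) = -4*(m + (m + 5)²)*3 = -4*(m + (5 + m)²)*3 = -4*(3*m + 3*(5 + m)²) = -12*m - 12*(5 + m)²)
F(-39, 65)*(-3) = (-12*65 - 12*(5 + 65)²)*(-3) = (-780 - 12*70²)*(-3) = (-780 - 12*4900)*(-3) = (-780 - 58800)*(-3) = -59580*(-3) = 178740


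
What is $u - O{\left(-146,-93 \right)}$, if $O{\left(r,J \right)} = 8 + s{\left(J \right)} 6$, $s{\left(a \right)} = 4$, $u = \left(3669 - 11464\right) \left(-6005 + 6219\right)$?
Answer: $-1668162$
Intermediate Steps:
$u = -1668130$ ($u = \left(-7795\right) 214 = -1668130$)
$O{\left(r,J \right)} = 32$ ($O{\left(r,J \right)} = 8 + 4 \cdot 6 = 8 + 24 = 32$)
$u - O{\left(-146,-93 \right)} = -1668130 - 32 = -1668162$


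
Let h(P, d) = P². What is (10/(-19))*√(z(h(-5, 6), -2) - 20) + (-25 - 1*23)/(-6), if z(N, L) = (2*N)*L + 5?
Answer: 8 - 10*I*√115/19 ≈ 8.0 - 5.6441*I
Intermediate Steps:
z(N, L) = 5 + 2*L*N (z(N, L) = 2*L*N + 5 = 5 + 2*L*N)
(10/(-19))*√(z(h(-5, 6), -2) - 20) + (-25 - 1*23)/(-6) = (10/(-19))*√((5 + 2*(-2)*(-5)²) - 20) + (-25 - 1*23)/(-6) = (10*(-1/19))*√((5 + 2*(-2)*25) - 20) + (-25 - 23)*(-⅙) = -10*√((5 - 100) - 20)/19 - 48*(-⅙) = -10*√(-95 - 20)/19 + 8 = -10*I*√115/19 + 8 = 8 - 10*I*√115/19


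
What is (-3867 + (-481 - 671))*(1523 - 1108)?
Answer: -2082885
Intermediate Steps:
(-3867 + (-481 - 671))*(1523 - 1108) = (-3867 - 1152)*415 = -5019*415 = -2082885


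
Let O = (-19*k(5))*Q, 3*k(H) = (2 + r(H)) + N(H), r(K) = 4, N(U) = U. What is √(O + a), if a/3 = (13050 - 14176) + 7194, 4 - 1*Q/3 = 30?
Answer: √23638 ≈ 153.75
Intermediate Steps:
Q = -78 (Q = 12 - 3*30 = 12 - 90 = -78)
k(H) = 2 + H/3 (k(H) = ((2 + 4) + H)/3 = (6 + H)/3 = 2 + H/3)
a = 18204 (a = 3*((13050 - 14176) + 7194) = 3*(-1126 + 7194) = 3*6068 = 18204)
O = 5434 (O = -19*(2 + (⅓)*5)*(-78) = -19*(2 + 5/3)*(-78) = -19*11/3*(-78) = -209/3*(-78) = 5434)
√(O + a) = √(5434 + 18204) = √23638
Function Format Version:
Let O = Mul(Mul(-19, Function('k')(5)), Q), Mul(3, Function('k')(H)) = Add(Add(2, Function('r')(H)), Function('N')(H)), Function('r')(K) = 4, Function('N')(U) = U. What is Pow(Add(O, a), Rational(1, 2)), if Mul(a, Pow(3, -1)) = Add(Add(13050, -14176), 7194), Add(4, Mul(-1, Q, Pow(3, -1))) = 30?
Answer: Pow(23638, Rational(1, 2)) ≈ 153.75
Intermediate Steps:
Q = -78 (Q = Add(12, Mul(-3, 30)) = Add(12, -90) = -78)
Function('k')(H) = Add(2, Mul(Rational(1, 3), H)) (Function('k')(H) = Mul(Rational(1, 3), Add(Add(2, 4), H)) = Mul(Rational(1, 3), Add(6, H)) = Add(2, Mul(Rational(1, 3), H)))
a = 18204 (a = Mul(3, Add(Add(13050, -14176), 7194)) = Mul(3, Add(-1126, 7194)) = Mul(3, 6068) = 18204)
O = 5434 (O = Mul(Mul(-19, Add(2, Mul(Rational(1, 3), 5))), -78) = Mul(Mul(-19, Add(2, Rational(5, 3))), -78) = Mul(Mul(-19, Rational(11, 3)), -78) = Mul(Rational(-209, 3), -78) = 5434)
Pow(Add(O, a), Rational(1, 2)) = Pow(Add(5434, 18204), Rational(1, 2)) = Pow(23638, Rational(1, 2))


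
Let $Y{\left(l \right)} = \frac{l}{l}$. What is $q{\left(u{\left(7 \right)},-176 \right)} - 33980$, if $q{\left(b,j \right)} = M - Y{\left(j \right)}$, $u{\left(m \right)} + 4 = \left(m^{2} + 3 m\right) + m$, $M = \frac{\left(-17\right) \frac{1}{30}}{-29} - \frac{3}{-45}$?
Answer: $- \frac{1970893}{58} \approx -33981.0$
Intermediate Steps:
$Y{\left(l \right)} = 1$
$M = \frac{5}{58}$ ($M = \left(-17\right) \frac{1}{30} \left(- \frac{1}{29}\right) - - \frac{1}{15} = \left(- \frac{17}{30}\right) \left(- \frac{1}{29}\right) + \frac{1}{15} = \frac{17}{870} + \frac{1}{15} = \frac{5}{58} \approx 0.086207$)
$u{\left(m \right)} = -4 + m^{2} + 4 m$ ($u{\left(m \right)} = -4 + \left(\left(m^{2} + 3 m\right) + m\right) = -4 + \left(m^{2} + 4 m\right) = -4 + m^{2} + 4 m$)
$q{\left(b,j \right)} = - \frac{53}{58}$ ($q{\left(b,j \right)} = \frac{5}{58} - 1 = - \frac{53}{58}$)
$q{\left(u{\left(7 \right)},-176 \right)} - 33980 = - \frac{53}{58} - 33980 = - \frac{1970893}{58}$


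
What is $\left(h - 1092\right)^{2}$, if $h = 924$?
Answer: $28224$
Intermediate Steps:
$\left(h - 1092\right)^{2} = \left(924 - 1092\right)^{2} = \left(-168\right)^{2} = 28224$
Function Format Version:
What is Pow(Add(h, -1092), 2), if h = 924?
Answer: 28224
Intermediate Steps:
Pow(Add(h, -1092), 2) = Pow(Add(924, -1092), 2) = Pow(-168, 2) = 28224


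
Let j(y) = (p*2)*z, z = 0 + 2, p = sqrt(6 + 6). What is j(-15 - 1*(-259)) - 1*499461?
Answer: -499461 + 8*sqrt(3) ≈ -4.9945e+5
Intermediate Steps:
p = 2*sqrt(3) (p = sqrt(12) = 2*sqrt(3) ≈ 3.4641)
z = 2
j(y) = 8*sqrt(3) (j(y) = ((2*sqrt(3))*2)*2 = (4*sqrt(3))*2 = 8*sqrt(3))
j(-15 - 1*(-259)) - 1*499461 = 8*sqrt(3) - 1*499461 = 8*sqrt(3) - 499461 = -499461 + 8*sqrt(3)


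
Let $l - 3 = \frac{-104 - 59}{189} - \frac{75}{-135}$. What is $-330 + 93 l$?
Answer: $- \frac{5011}{63} \approx -79.54$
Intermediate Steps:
$l = \frac{509}{189}$ ($l = 3 + \left(\frac{-104 - 59}{189} - \frac{75}{-135}\right) = 3 - \frac{58}{189} = \frac{509}{189} \approx 2.6931$)
$-330 + 93 l = -330 + 93 \cdot \frac{509}{189} = -330 + \frac{15779}{63} = - \frac{5011}{63}$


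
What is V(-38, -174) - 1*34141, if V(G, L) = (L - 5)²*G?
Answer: -1251699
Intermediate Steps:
V(G, L) = G*(-5 + L)² (V(G, L) = (-5 + L)²*G = G*(-5 + L)²)
V(-38, -174) - 1*34141 = -38*(-5 - 174)² - 1*34141 = -38*(-179)² - 34141 = -38*32041 - 34141 = -1217558 - 34141 = -1251699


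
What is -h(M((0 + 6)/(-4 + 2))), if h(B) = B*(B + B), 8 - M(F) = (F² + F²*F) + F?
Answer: -1682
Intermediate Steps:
M(F) = 8 - F - F² - F³ (M(F) = 8 - ((F² + F²*F) + F) = 8 - ((F² + F³) + F) = 8 - (F + F² + F³) = 8 + (-F - F² - F³) = 8 - F - F² - F³)
h(B) = 2*B² (h(B) = B*(2*B) = 2*B²)
-h(M((0 + 6)/(-4 + 2))) = -2*(8 - (0 + 6)/(-4 + 2) - ((0 + 6)/(-4 + 2))² - ((0 + 6)/(-4 + 2))³)² = -2*(8 - 6/(-2) - (6/(-2))² - (6/(-2))³)² = -2*(8 - 6*(-1)/2 - (6*(-½))² - (6*(-½))³)² = -2*(8 - 1*(-3) - 1*(-3)² - 1*(-3)³)² = -2*(8 + 3 - 1*9 - 1*(-27))² = -2*(8 + 3 - 9 + 27)² = -2*29² = -2*841 = -1*1682 = -1682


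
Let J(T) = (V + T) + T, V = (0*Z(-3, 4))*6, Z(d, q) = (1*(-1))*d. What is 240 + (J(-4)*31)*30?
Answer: -7200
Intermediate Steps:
Z(d, q) = -d
V = 0 (V = (0*(-1*(-3)))*6 = (0*3)*6 = 0*6 = 0)
J(T) = 2*T (J(T) = (0 + T) + T = T + T = 2*T)
240 + (J(-4)*31)*30 = 240 + ((2*(-4))*31)*30 = 240 - 8*31*30 = 240 - 248*30 = 240 - 7440 = -7200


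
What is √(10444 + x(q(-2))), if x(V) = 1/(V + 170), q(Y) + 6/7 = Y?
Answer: √1588533310/390 ≈ 102.20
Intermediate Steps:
q(Y) = -6/7 + Y
x(V) = 1/(170 + V)
√(10444 + x(q(-2))) = √(10444 + 1/(170 + (-6/7 - 2))) = √(10444 + 1/(170 - 20/7)) = √(10444 + 1/(1170/7)) = √(10444 + 7/1170) = √(12219487/1170) = √1588533310/390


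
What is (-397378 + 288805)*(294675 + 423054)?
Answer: -77925990717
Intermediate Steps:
(-397378 + 288805)*(294675 + 423054) = -108573*717729 = -77925990717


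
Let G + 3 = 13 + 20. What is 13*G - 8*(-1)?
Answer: 398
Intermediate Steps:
G = 30 (G = -3 + (13 + 20) = -3 + 33 = 30)
13*G - 8*(-1) = 13*30 - 8*(-1) = 390 + 8 = 398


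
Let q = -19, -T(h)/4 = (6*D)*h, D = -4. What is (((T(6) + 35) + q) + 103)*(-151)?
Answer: -104945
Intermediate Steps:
T(h) = 96*h (T(h) = -4*6*(-4)*h = -(-96)*h = 96*h)
(((T(6) + 35) + q) + 103)*(-151) = (((96*6 + 35) - 19) + 103)*(-151) = (((576 + 35) - 19) + 103)*(-151) = ((611 - 19) + 103)*(-151) = (592 + 103)*(-151) = 695*(-151) = -104945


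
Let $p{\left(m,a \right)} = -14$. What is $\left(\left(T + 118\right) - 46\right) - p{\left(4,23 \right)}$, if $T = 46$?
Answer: $132$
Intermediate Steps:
$\left(\left(T + 118\right) - 46\right) - p{\left(4,23 \right)} = \left(\left(46 + 118\right) - 46\right) - -14 = \left(164 - 46\right) + 14 = 118 + 14 = 132$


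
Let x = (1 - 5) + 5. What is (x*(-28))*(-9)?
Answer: 252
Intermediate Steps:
x = 1 (x = -4 + 5 = 1)
(x*(-28))*(-9) = (1*(-28))*(-9) = -28*(-9) = 252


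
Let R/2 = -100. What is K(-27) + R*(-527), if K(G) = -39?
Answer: 105361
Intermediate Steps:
R = -200 (R = 2*(-100) = -200)
K(-27) + R*(-527) = -39 - 200*(-527) = -39 + 105400 = 105361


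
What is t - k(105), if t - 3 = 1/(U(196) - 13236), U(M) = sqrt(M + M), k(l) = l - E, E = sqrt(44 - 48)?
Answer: -4467381561/43797826 + 2*I - 7*sqrt(2)/87595652 ≈ -102.0 + 2.0*I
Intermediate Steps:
E = 2*I (E = sqrt(-4) = 2*I ≈ 2.0*I)
k(l) = l - 2*I
U(M) = sqrt(2)*sqrt(M) (U(M) = sqrt(2*M) = sqrt(2)*sqrt(M))
t = 3 + 1/(-13236 + 14*sqrt(2)) (t = 3 + 1/(sqrt(2)*sqrt(196) - 13236) = 3 + 1/(sqrt(2)*14 - 13236) = 3 + 1/(14*sqrt(2) - 13236) = 3 + 1/(-13236 + 14*sqrt(2)) ≈ 2.9999)
t - k(105) = (131390169/43797826 - 7*sqrt(2)/87595652) - (105 - 2*I) = (131390169/43797826 - 7*sqrt(2)/87595652) + (-105 + 2*I) = -4467381561/43797826 + 2*I - 7*sqrt(2)/87595652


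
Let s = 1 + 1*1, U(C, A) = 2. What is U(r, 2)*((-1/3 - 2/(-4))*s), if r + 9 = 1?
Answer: ⅔ ≈ 0.66667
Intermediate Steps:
r = -8 (r = -9 + 1 = -8)
s = 2 (s = 1 + 1 = 2)
U(r, 2)*((-1/3 - 2/(-4))*s) = 2*((-1/3 - 2/(-4))*2) = 2*((-1*⅓ - 2*(-¼))*2) = 2*((-⅓ + ½)*2) = 2*((⅙)*2) = 2*(⅓) = ⅔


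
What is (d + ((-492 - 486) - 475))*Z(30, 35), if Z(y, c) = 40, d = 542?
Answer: -36440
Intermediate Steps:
(d + ((-492 - 486) - 475))*Z(30, 35) = (542 + ((-492 - 486) - 475))*40 = (542 + (-978 - 475))*40 = (542 - 1453)*40 = -911*40 = -36440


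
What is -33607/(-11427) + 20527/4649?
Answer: 390800972/53124123 ≈ 7.3564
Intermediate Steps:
-33607/(-11427) + 20527/4649 = -33607*(-1/11427) + 20527*(1/4649) = 33607/11427 + 20527/4649 = 390800972/53124123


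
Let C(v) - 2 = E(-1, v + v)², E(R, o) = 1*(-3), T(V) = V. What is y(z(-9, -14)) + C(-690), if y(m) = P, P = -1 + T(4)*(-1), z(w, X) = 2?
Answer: 6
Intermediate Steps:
E(R, o) = -3
P = -5 (P = -1 + 4*(-1) = -1 - 4 = -5)
C(v) = 11 (C(v) = 2 + (-3)² = 2 + 9 = 11)
y(m) = -5
y(z(-9, -14)) + C(-690) = -5 + 11 = 6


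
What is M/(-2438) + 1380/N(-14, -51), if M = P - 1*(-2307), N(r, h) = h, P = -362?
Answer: -1154545/41446 ≈ -27.857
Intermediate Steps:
M = 1945 (M = -362 - 1*(-2307) = -362 + 2307 = 1945)
M/(-2438) + 1380/N(-14, -51) = 1945/(-2438) + 1380/(-51) = 1945*(-1/2438) + 1380*(-1/51) = -1945/2438 - 460/17 = -1154545/41446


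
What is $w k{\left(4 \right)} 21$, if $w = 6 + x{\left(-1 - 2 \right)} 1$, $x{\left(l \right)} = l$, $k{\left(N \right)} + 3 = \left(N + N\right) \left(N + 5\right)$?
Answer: $4347$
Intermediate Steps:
$k{\left(N \right)} = -3 + 2 N \left(5 + N\right)$ ($k{\left(N \right)} = -3 + \left(N + N\right) \left(N + 5\right) = -3 + 2 N \left(5 + N\right)$)
$w = 3$ ($w = 6 + \left(-1 - 2\right) 1 = 6 - 3 = 3$)
$w k{\left(4 \right)} 21 = 3 \left(-3 + 2 \cdot 4^{2} + 10 \cdot 4\right) 21 = 3 \left(-3 + 2 \cdot 16 + 40\right) 21 = 3 \left(-3 + 32 + 40\right) 21 = 3 \cdot 69 \cdot 21 = 207 \cdot 21 = 4347$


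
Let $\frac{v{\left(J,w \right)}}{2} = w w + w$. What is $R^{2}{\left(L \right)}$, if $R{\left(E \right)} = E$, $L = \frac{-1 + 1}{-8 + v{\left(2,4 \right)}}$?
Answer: $0$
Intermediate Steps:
$v{\left(J,w \right)} = 2 w + 2 w^{2}$ ($v{\left(J,w \right)} = 2 \left(w w + w\right) = 2 \left(w^{2} + w\right) = 2 \left(w + w^{2}\right) = 2 w + 2 w^{2}$)
$L = 0$ ($L = \frac{-1 + 1}{-8 + 2 \cdot 4 \left(1 + 4\right)} = \frac{0}{-8 + 2 \cdot 4 \cdot 5} = \frac{0}{-8 + 40} = \frac{0}{32} = 0 \cdot \frac{1}{32} = 0$)
$R^{2}{\left(L \right)} = 0^{2} = 0$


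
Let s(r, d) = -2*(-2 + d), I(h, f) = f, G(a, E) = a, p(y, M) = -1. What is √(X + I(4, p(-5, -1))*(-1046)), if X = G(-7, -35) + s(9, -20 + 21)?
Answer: √1041 ≈ 32.265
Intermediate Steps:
s(r, d) = 4 - 2*d
X = -5 (X = -7 + (4 - 2*(-20 + 21)) = -7 + (4 - 2*1) = -7 + (4 - 2) = -7 + 2 = -5)
√(X + I(4, p(-5, -1))*(-1046)) = √(-5 - 1*(-1046)) = √(-5 + 1046) = √1041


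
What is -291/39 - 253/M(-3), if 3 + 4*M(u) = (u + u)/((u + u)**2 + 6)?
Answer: 4089/13 ≈ 314.54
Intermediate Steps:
M(u) = -3/4 + u/(2*(6 + 4*u**2)) (M(u) = -3/4 + ((u + u)/((u + u)**2 + 6))/4 = -3/4 + ((2*u)/((2*u)**2 + 6))/4 = -3/4 + ((2*u)/(4*u**2 + 6))/4 = -3/4 + ((2*u)/(6 + 4*u**2))/4 = -3/4 + (2*u/(6 + 4*u**2))/4 = -3/4 + u/(2*(6 + 4*u**2)))
-291/39 - 253/M(-3) = -291/39 - 253*4*(3 + 2*(-3)**2)/(-9 - 3 - 6*(-3)**2) = -291*1/39 - 253*4*(3 + 2*9)/(-9 - 3 - 6*9) = -97/13 - 253*4*(3 + 18)/(-9 - 3 - 54) = -97/13 - 253/((1/4)*(-66)/21) = -97/13 - 253/((1/4)*(1/21)*(-66)) = -97/13 - 253/(-11/14) = -97/13 - 253*(-14/11) = -97/13 + 322 = 4089/13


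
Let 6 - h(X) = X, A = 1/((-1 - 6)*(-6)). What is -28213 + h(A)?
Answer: -1184695/42 ≈ -28207.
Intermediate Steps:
A = 1/42 (A = 1/(-7*(-6)) = 1/42 ≈ 0.023810)
h(X) = 6 - X
-28213 + h(A) = -28213 + (6 - 1*1/42) = -28213 + (6 - 1/42) = -28213 + 251/42 = -1184695/42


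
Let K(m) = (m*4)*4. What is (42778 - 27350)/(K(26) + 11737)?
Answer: 15428/12153 ≈ 1.2695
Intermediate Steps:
K(m) = 16*m (K(m) = (4*m)*4 = 16*m)
(42778 - 27350)/(K(26) + 11737) = (42778 - 27350)/(16*26 + 11737) = 15428/(416 + 11737) = 15428/12153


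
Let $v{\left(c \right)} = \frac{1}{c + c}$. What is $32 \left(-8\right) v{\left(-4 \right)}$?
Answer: $32$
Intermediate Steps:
$v{\left(c \right)} = \frac{1}{2 c}$
$32 \left(-8\right) v{\left(-4 \right)} = 32 \left(-8\right) \frac{1}{2 \left(-4\right)} = - 256 \cdot \frac{1}{2} \left(- \frac{1}{4}\right) = \left(-256\right) \left(- \frac{1}{8}\right) = 32$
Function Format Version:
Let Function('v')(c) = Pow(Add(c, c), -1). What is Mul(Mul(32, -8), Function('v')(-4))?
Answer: 32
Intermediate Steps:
Function('v')(c) = Mul(Rational(1, 2), Pow(c, -1)) (Function('v')(c) = Pow(Mul(2, c), -1) = Mul(Rational(1, 2), Pow(c, -1)))
Mul(Mul(32, -8), Function('v')(-4)) = Mul(Mul(32, -8), Mul(Rational(1, 2), Pow(-4, -1))) = Mul(-256, Mul(Rational(1, 2), Rational(-1, 4))) = Mul(-256, Rational(-1, 8)) = 32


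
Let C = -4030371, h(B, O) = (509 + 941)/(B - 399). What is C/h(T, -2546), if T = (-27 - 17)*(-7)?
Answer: 366763761/1450 ≈ 2.5294e+5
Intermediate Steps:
T = 308 (T = -44*(-7) = 308)
h(B, O) = 1450/(-399 + B)
C/h(T, -2546) = -4030371/(1450/(-399 + 308)) = -4030371/(1450/(-91)) = -4030371/(1450*(-1/91)) = -4030371/(-1450/91) = -4030371*(-91/1450) = 366763761/1450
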